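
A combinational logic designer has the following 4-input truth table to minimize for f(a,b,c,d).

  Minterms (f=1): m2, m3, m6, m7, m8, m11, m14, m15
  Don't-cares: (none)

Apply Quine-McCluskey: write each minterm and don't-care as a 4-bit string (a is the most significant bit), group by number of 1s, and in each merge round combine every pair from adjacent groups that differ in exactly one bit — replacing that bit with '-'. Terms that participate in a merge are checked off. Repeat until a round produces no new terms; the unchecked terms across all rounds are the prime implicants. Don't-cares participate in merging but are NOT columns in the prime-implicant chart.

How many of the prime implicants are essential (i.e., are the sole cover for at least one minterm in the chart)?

[col 0] 0010*, 0011*, 0110*, 0111*, 1000, 1011*, 1110*, 1111*
[col 1] -011*, -110*, -111*, 0-10*, 0-11*, 001-*, 011-*, 1-11*, 111-*
[col 2] --11, -11-, 0-1-
Prime implicants: --11, -11-, 0-1-, 1000
PI chart (minterm → PIs covering it):
  2 | 0-1-  (sole → essential)
  3 | --11,0-1-
  6 | -11-,0-1-
  7 | --11,-11-,0-1-
  8 | 1000  (sole → essential)
  11 | --11  (sole → essential)
  14 | -11-  (sole → essential)
  15 | --11,-11-
Essential prime implicants: --11, -11-, 0-1-, 1000

4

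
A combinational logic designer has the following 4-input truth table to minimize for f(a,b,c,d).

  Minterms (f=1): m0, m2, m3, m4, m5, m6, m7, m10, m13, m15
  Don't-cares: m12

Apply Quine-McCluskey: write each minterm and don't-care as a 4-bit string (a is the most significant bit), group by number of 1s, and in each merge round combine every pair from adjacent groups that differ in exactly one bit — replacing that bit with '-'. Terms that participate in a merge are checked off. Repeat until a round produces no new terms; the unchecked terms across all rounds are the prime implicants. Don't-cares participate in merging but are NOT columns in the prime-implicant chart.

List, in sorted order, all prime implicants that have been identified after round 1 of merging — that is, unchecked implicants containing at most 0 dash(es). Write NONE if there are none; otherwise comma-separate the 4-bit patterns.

Round 0: 0000✓ 0010✓ 0011✓ 0100✓ 0101✓ 0110✓ 0111✓ 1010✓ 1100✓ 1101✓ 1111✓
Round 1: -010 -100✓ -101✓ -111✓ 0-00✓ 0-10✓ 0-11✓ 00-0✓ 001-✓ 01-0✓ 01-1✓ 010-✓ 011-✓ 11-1✓ 110-✓
Round 2: -1-1 -10- 0--0 0-1- 01--
PIs = {-010, -1-1, -10-, 0--0, 0-1-, 01--}

NONE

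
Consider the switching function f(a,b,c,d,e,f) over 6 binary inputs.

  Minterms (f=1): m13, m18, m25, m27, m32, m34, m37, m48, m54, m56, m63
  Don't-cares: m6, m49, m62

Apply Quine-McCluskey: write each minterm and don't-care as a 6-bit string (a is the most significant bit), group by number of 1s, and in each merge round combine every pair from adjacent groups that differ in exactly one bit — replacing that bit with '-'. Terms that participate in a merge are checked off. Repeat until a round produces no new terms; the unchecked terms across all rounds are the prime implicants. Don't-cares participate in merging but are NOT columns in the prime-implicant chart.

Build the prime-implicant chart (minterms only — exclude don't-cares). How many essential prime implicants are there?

8

[col 0] 000110, 001101, 010010, 011001*, 011011*, 100000*, 100010*, 100101, 110000*, 110001*, 110110*, 111000*, 111110*, 111111*
[col 1] 0110-1, 1-0000, 1000-0, 11-000, 11-110, 11000-, 11111-
Prime implicants: 000110, 001101, 010010, 0110-1, 1-0000, 1000-0, 100101, 11-000, 11-110, 11000-, 11111-
PI chart (minterm → PIs covering it):
  13 | 001101  (sole → essential)
  18 | 010010  (sole → essential)
  25 | 0110-1  (sole → essential)
  27 | 0110-1  (sole → essential)
  32 | 1-0000,1000-0
  34 | 1000-0  (sole → essential)
  37 | 100101  (sole → essential)
  48 | 1-0000,11-000,11000-
  54 | 11-110  (sole → essential)
  56 | 11-000  (sole → essential)
  63 | 11111-  (sole → essential)
Essential prime implicants: 001101, 010010, 0110-1, 1000-0, 100101, 11-000, 11-110, 11111-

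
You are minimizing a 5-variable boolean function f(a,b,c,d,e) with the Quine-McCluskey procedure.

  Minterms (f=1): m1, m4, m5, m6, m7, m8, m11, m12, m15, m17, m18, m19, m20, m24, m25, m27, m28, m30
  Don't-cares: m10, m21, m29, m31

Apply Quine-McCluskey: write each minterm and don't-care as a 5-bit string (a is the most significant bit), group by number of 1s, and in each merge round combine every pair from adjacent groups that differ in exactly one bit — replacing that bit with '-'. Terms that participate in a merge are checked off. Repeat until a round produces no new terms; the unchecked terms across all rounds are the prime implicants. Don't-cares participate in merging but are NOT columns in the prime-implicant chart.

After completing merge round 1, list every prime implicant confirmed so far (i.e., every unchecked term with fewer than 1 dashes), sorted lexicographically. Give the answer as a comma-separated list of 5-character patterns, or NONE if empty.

[col 0] 00001*, 00100*, 00101*, 00110*, 00111*, 01000*, 01010*, 01011*, 01100*, 01111*, 10001*, 10010*, 10011*, 10100*, 10101*, 11000*, 11001*, 11011*, 11100*, 11101*, 11110*, 11111*
[col 1] -0001*, -0100*, -0101*, -1000*, -1011*, -1100*, -1111*, 0-100*, 0-111, 00-01*, 001-0*, 001-1*, 0010-*, 0011-*, 01-00*, 01-11*, 010-0, 0101-, 1-001*, 1-011*, 1-100*, 1-101*, 10-01*, 100-1*, 1001-, 1010-*, 11-00*, 11-01*, 11-11*, 110-1*, 1100-*, 111-0*, 111-1*, 1110-*, 1111-*
[col 2] --100, -0-01, -010-, -1-00, -1-11, 001--, 1--01, 1-0-1, 1-10-, 11--1, 11-0-, 111--
Prime implicants: --100, -0-01, -010-, -1-00, -1-11, 0-111, 001--, 010-0, 0101-, 1--01, 1-0-1, 1-10-, 1001-, 11--1, 11-0-, 111--

NONE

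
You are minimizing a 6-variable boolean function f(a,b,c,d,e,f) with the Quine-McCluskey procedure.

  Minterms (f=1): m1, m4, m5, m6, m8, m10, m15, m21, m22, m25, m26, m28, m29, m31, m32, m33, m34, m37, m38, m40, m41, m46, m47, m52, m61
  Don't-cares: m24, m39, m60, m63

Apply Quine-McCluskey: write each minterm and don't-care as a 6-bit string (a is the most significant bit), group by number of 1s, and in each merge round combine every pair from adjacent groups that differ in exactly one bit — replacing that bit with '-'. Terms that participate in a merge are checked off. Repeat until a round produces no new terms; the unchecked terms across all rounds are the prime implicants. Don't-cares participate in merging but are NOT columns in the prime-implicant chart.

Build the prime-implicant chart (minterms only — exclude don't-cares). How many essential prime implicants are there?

8

[col 0] 000001*, 000100*, 000101*, 000110*, 001000*, 001010*, 001111*, 010101*, 010110*, 011000*, 011001*, 011010*, 011100*, 011101*, 011111*, 100000*, 100001*, 100010*, 100101*, 100110*, 100111*, 101000*, 101001*, 101110*, 101111*, 110100*, 111100*, 111101*, 111111*
[col 1] -00001*, -00101*, -00110, -01000, -01111*, -11100*, -11101*, -11111*, 0-0101, 0-0110, 0-1000*, 0-1010*, 0-1111*, 000-01*, 0001-0, 00010-, 0010-0*, 01-101, 011-00*, 011-01*, 0110-0*, 01100-*, 0111-1*, 01110-*, 1-1111*, 10-000*, 10-001*, 10-110*, 10-111*, 100-01*, 100-10, 1000-0, 10000-*, 1001-1, 10011-*, 10100-*, 10111-*, 11-100, 1111-1*, 11110-*
[col 2] --1111, -00-01, -111-1, -1110-, 0-10-0, 011-0-, 10-00-, 10-11-
Prime implicants: --1111, -00-01, -00110, -01000, -111-1, -1110-, 0-0101, 0-0110, 0-10-0, 0001-0, 00010-, 01-101, 011-0-, 10-00-, 10-11-, 100-10, 1000-0, 1001-1, 11-100
PI chart (minterm → PIs covering it):
  1 | -00-01  (sole → essential)
  4 | 0001-0,00010-
  5 | -00-01,0-0101,00010-
  6 | -00110,0-0110,0001-0
  8 | -01000,0-10-0
  10 | 0-10-0  (sole → essential)
  15 | --1111  (sole → essential)
  21 | 0-0101,01-101
  22 | 0-0110  (sole → essential)
  25 | 011-0-  (sole → essential)
  26 | 0-10-0  (sole → essential)
  28 | -1110-,011-0-
  29 | -111-1,-1110-,01-101,011-0-
  31 | --1111,-111-1
  32 | 10-00-,1000-0
  33 | -00-01,10-00-
  34 | 100-10,1000-0
  37 | -00-01,1001-1
  38 | -00110,10-11-,100-10
  40 | -01000,10-00-
  41 | 10-00-  (sole → essential)
  46 | 10-11-  (sole → essential)
  47 | --1111,10-11-
  52 | 11-100  (sole → essential)
  61 | -111-1,-1110-
Essential prime implicants: --1111, -00-01, 0-0110, 0-10-0, 011-0-, 10-00-, 10-11-, 11-100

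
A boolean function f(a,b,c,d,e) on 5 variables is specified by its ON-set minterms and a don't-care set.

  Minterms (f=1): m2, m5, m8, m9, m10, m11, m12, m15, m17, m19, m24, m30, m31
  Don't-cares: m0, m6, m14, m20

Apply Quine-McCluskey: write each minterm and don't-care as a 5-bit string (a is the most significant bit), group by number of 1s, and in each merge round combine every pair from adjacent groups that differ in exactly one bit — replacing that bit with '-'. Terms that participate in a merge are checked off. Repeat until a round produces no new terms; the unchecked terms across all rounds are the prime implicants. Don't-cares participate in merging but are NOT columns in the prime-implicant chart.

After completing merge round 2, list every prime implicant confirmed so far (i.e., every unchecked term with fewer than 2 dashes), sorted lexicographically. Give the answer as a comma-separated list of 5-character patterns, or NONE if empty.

size-2^0 implicants → 00000(✓)  00010(✓)  00101  00110(✓)  01000(✓)  01001(✓)  01010(✓)  01011(✓)  01100(✓)  01110(✓)  01111(✓)  10001(✓)  10011(✓)  10100  11000(✓)  11110(✓)  11111(✓)
size-2^1 implicants → -1000  -1110(✓)  -1111(✓)  0-000(✓)  0-010(✓)  0-110(✓)  00-10(✓)  000-0(✓)  01-00(✓)  01-10(✓)  01-11(✓)  010-0(✓)  010-1(✓)  0100-(✓)  0101-(✓)  011-0(✓)  0111-(✓)  100-1  1111-(✓)
size-2^2 implicants → -111-  0--10  0-0-0  01--0  01-1-  010--
Unchecked terms (primes): -1000, -111-, 0--10, 0-0-0, 00101, 01--0, 01-1-, 010--, 100-1, 10100

-1000, 00101, 100-1, 10100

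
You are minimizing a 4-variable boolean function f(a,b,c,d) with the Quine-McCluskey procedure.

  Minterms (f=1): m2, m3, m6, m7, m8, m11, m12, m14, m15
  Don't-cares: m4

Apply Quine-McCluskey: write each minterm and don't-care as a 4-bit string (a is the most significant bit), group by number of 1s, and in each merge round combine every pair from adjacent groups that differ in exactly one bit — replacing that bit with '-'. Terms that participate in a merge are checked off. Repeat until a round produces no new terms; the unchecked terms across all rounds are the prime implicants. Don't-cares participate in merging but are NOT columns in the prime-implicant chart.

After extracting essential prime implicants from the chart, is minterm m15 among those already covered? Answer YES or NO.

size-2^0 implicants → 0010(✓)  0011(✓)  0100(✓)  0110(✓)  0111(✓)  1000(✓)  1011(✓)  1100(✓)  1110(✓)  1111(✓)
size-2^1 implicants → -011(✓)  -100(✓)  -110(✓)  -111(✓)  0-10(✓)  0-11(✓)  001-(✓)  01-0(✓)  011-(✓)  1-00  1-11(✓)  11-0(✓)  111-(✓)
size-2^2 implicants → --11  -1-0  -11-  0-1-
Unchecked terms (primes): --11, -1-0, -11-, 0-1-, 1-00
Minterm coverage:
  m2 ⊆ 0-1- [E]
  m3 ⊆ --11,0-1-
  m6 ⊆ -1-0,-11-,0-1-
  m7 ⊆ --11,-11-,0-1-
  m8 ⊆ 1-00 [E]
  m11 ⊆ --11 [E]
  m12 ⊆ -1-0,1-00
  m14 ⊆ -1-0,-11-
  m15 ⊆ --11,-11-
E = {--11, 0-1-, 1-00}

YES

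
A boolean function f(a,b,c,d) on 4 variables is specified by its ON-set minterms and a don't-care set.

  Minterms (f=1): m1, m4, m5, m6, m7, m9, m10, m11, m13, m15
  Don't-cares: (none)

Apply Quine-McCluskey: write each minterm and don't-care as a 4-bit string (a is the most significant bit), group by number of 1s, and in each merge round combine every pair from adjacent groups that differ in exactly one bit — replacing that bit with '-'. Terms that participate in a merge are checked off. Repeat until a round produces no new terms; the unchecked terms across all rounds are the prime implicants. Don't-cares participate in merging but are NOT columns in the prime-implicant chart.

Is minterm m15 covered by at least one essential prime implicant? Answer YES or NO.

NO

Round 0: 0001✓ 0100✓ 0101✓ 0110✓ 0111✓ 1001✓ 1010✓ 1011✓ 1101✓ 1111✓
Round 1: -001✓ -101✓ -111✓ 0-01✓ 01-0✓ 01-1✓ 010-✓ 011-✓ 1-01✓ 1-11✓ 10-1✓ 101- 11-1✓
Round 2: --01 -1-1 01-- 1--1
PIs = {--01, -1-1, 01--, 1--1, 101-}
Coverage chart:
  m1: --01 ←essential
  m4: 01-- ←essential
  m5: --01,-1-1,01--
  m6: 01-- ←essential
  m7: -1-1,01--
  m9: --01,1--1
  m10: 101- ←essential
  m11: 1--1,101-
  m13: --01,-1-1,1--1
  m15: -1-1,1--1
Essential: --01, 01--, 101-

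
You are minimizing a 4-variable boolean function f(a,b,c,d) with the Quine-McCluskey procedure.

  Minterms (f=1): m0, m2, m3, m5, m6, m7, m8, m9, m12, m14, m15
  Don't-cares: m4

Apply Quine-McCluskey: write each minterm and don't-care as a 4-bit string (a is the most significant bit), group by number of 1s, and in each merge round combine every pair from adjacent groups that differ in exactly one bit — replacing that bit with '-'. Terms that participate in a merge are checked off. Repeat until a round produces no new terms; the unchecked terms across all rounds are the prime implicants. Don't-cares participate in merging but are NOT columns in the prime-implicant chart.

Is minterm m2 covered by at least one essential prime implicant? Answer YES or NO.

size-2^0 implicants → 0000(✓)  0010(✓)  0011(✓)  0100(✓)  0101(✓)  0110(✓)  0111(✓)  1000(✓)  1001(✓)  1100(✓)  1110(✓)  1111(✓)
size-2^1 implicants → -000(✓)  -100(✓)  -110(✓)  -111(✓)  0-00(✓)  0-10(✓)  0-11(✓)  00-0(✓)  001-(✓)  01-0(✓)  01-1(✓)  010-(✓)  011-(✓)  1-00(✓)  100-  11-0(✓)  111-(✓)
size-2^2 implicants → --00  -1-0  -11-  0--0  0-1-  01--
Unchecked terms (primes): --00, -1-0, -11-, 0--0, 0-1-, 01--, 100-
Minterm coverage:
  m0 ⊆ --00,0--0
  m2 ⊆ 0--0,0-1-
  m3 ⊆ 0-1- [E]
  m5 ⊆ 01-- [E]
  m6 ⊆ -1-0,-11-,0--0,0-1-,01--
  m7 ⊆ -11-,0-1-,01--
  m8 ⊆ --00,100-
  m9 ⊆ 100- [E]
  m12 ⊆ --00,-1-0
  m14 ⊆ -1-0,-11-
  m15 ⊆ -11- [E]
E = {-11-, 0-1-, 01--, 100-}

YES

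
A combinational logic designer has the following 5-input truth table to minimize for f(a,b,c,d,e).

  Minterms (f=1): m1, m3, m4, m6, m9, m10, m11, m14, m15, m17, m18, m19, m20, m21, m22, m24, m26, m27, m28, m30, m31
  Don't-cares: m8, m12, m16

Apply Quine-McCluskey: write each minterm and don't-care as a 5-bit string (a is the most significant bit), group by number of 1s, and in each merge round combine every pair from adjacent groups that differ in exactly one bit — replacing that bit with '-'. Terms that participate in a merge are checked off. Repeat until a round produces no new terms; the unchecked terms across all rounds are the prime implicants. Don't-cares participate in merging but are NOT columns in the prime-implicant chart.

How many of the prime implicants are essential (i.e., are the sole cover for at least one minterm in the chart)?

size-2^0 implicants → 00001(✓)  00011(✓)  00100(✓)  00110(✓)  01000(✓)  01001(✓)  01010(✓)  01011(✓)  01100(✓)  01110(✓)  01111(✓)  10000(✓)  10001(✓)  10010(✓)  10011(✓)  10100(✓)  10101(✓)  10110(✓)  11000(✓)  11010(✓)  11011(✓)  11100(✓)  11110(✓)  11111(✓)
size-2^1 implicants → -0001(✓)  -0011(✓)  -0100(✓)  -0110(✓)  -1000(✓)  -1010(✓)  -1011(✓)  -1100(✓)  -1110(✓)  -1111(✓)  0-001(✓)  0-011(✓)  0-100(✓)  0-110(✓)  000-1(✓)  001-0(✓)  01-00(✓)  01-10(✓)  01-11(✓)  010-0(✓)  010-1(✓)  0100-(✓)  0101-(✓)  011-0(✓)  0111-(✓)  1-000(✓)  1-010(✓)  1-011(✓)  1-100(✓)  1-110(✓)  10-00(✓)  10-01(✓)  10-10(✓)  100-0(✓)  100-1(✓)  1000-(✓)  1001-(✓)  101-0(✓)  1010-(✓)  11-00(✓)  11-10(✓)  11-11(✓)  110-0(✓)  1101-(✓)  111-0(✓)  1111-(✓)
size-2^2 implicants → --011  --100(✓)  --110(✓)  -00-1  -01-0(✓)  -1-00(✓)  -1-10(✓)  -1-11(✓)  -10-0(✓)  -101-(✓)  -11-0(✓)  -111-(✓)  0-0-1  0-1-0(✓)  01--0(✓)  01-1-(✓)  010--  1--00(✓)  1--10(✓)  1-0-0(✓)  1-01-  1-1-0(✓)  10--0(✓)  10-0-  100--  11--0(✓)  11-1-(✓)
size-2^3 implicants → --1-0  -1--0  -1-1-  1---0
Unchecked terms (primes): --011, --1-0, -00-1, -1--0, -1-1-, 0-0-1, 010--, 1---0, 1-01-, 10-0-, 100--
Minterm coverage:
  m1 ⊆ -00-1,0-0-1
  m3 ⊆ --011,-00-1,0-0-1
  m4 ⊆ --1-0 [E]
  m6 ⊆ --1-0 [E]
  m9 ⊆ 0-0-1,010--
  m10 ⊆ -1--0,-1-1-,010--
  m11 ⊆ --011,-1-1-,0-0-1,010--
  m14 ⊆ --1-0,-1--0,-1-1-
  m15 ⊆ -1-1- [E]
  m17 ⊆ -00-1,10-0-,100--
  m18 ⊆ 1---0,1-01-,100--
  m19 ⊆ --011,-00-1,1-01-,100--
  m20 ⊆ --1-0,1---0,10-0-
  m21 ⊆ 10-0- [E]
  m22 ⊆ --1-0,1---0
  m24 ⊆ -1--0,1---0
  m26 ⊆ -1--0,-1-1-,1---0,1-01-
  m27 ⊆ --011,-1-1-,1-01-
  m28 ⊆ --1-0,-1--0,1---0
  m30 ⊆ --1-0,-1--0,-1-1-,1---0
  m31 ⊆ -1-1- [E]
E = {--1-0, -1-1-, 10-0-}

3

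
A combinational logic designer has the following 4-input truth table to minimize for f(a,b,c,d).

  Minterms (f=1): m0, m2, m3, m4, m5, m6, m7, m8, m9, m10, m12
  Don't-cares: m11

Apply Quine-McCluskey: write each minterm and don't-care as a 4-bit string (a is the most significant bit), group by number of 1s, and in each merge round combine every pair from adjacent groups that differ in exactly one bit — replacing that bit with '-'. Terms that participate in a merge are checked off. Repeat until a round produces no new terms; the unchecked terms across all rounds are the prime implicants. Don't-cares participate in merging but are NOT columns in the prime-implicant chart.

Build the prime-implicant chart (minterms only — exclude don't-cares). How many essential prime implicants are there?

size-2^0 implicants → 0000(✓)  0010(✓)  0011(✓)  0100(✓)  0101(✓)  0110(✓)  0111(✓)  1000(✓)  1001(✓)  1010(✓)  1011(✓)  1100(✓)
size-2^1 implicants → -000(✓)  -010(✓)  -011(✓)  -100(✓)  0-00(✓)  0-10(✓)  0-11(✓)  00-0(✓)  001-(✓)  01-0(✓)  01-1(✓)  010-(✓)  011-(✓)  1-00(✓)  10-0(✓)  10-1(✓)  100-(✓)  101-(✓)
size-2^2 implicants → --00  -0-0  -01-  0--0  0-1-  01--  10--
Unchecked terms (primes): --00, -0-0, -01-, 0--0, 0-1-, 01--, 10--
Minterm coverage:
  m0 ⊆ --00,-0-0,0--0
  m2 ⊆ -0-0,-01-,0--0,0-1-
  m3 ⊆ -01-,0-1-
  m4 ⊆ --00,0--0,01--
  m5 ⊆ 01-- [E]
  m6 ⊆ 0--0,0-1-,01--
  m7 ⊆ 0-1-,01--
  m8 ⊆ --00,-0-0,10--
  m9 ⊆ 10-- [E]
  m10 ⊆ -0-0,-01-,10--
  m12 ⊆ --00 [E]
E = {--00, 01--, 10--}

3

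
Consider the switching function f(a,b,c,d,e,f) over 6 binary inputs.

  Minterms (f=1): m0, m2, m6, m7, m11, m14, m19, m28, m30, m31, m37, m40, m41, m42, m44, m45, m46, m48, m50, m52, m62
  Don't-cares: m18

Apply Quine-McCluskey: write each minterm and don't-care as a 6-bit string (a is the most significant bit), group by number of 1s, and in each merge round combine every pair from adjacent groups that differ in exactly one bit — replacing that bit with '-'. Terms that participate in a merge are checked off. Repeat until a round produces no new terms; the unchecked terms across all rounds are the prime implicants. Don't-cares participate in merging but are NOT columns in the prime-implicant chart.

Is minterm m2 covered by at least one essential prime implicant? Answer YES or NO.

[col 0] 000000*, 000010*, 000110*, 000111*, 001011, 001110*, 010010*, 010011*, 011100*, 011110*, 011111*, 100101*, 101000*, 101001*, 101010*, 101100*, 101101*, 101110*, 110000*, 110010*, 110100*, 111110*
[col 1] -01110*, -10010, -11110*, 0-0010, 0-1110*, 00-110, 000-10, 0000-0, 00011-, 01001-, 0111-0, 01111-, 1-1110*, 10-101, 101-00*, 101-01*, 101-10*, 1010-0*, 10100-*, 1011-0*, 10110-*, 110-00, 1100-0
[col 2] --1110, 101--0, 101-0-
Prime implicants: --1110, -10010, 0-0010, 00-110, 000-10, 0000-0, 00011-, 001011, 01001-, 0111-0, 01111-, 10-101, 101--0, 101-0-, 110-00, 1100-0
PI chart (minterm → PIs covering it):
  0 | 0000-0  (sole → essential)
  2 | 0-0010,000-10,0000-0
  6 | 00-110,000-10,00011-
  7 | 00011-  (sole → essential)
  11 | 001011  (sole → essential)
  14 | --1110,00-110
  19 | 01001-  (sole → essential)
  28 | 0111-0  (sole → essential)
  30 | --1110,0111-0,01111-
  31 | 01111-  (sole → essential)
  37 | 10-101  (sole → essential)
  40 | 101--0,101-0-
  41 | 101-0-  (sole → essential)
  42 | 101--0  (sole → essential)
  44 | 101--0,101-0-
  45 | 10-101,101-0-
  46 | --1110,101--0
  48 | 110-00,1100-0
  50 | -10010,1100-0
  52 | 110-00  (sole → essential)
  62 | --1110  (sole → essential)
Essential prime implicants: --1110, 0000-0, 00011-, 001011, 01001-, 0111-0, 01111-, 10-101, 101--0, 101-0-, 110-00

YES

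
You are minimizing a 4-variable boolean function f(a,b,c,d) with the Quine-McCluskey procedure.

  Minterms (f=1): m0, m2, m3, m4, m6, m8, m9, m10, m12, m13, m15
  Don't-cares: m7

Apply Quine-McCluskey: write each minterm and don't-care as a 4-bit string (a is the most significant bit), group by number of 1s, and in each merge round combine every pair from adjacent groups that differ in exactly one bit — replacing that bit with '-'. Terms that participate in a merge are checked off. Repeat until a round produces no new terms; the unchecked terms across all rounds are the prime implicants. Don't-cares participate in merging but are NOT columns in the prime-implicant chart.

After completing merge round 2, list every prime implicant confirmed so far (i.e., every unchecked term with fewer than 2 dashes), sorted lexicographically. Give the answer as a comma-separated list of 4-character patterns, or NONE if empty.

-111, 11-1

Round 0: 0000✓ 0010✓ 0011✓ 0100✓ 0110✓ 0111✓ 1000✓ 1001✓ 1010✓ 1100✓ 1101✓ 1111✓
Round 1: -000✓ -010✓ -100✓ -111 0-00✓ 0-10✓ 0-11✓ 00-0✓ 001-✓ 01-0✓ 011-✓ 1-00✓ 1-01✓ 10-0✓ 100-✓ 11-1 110-✓
Round 2: --00 -0-0 0--0 0-1- 1-0-
PIs = {--00, -0-0, -111, 0--0, 0-1-, 1-0-, 11-1}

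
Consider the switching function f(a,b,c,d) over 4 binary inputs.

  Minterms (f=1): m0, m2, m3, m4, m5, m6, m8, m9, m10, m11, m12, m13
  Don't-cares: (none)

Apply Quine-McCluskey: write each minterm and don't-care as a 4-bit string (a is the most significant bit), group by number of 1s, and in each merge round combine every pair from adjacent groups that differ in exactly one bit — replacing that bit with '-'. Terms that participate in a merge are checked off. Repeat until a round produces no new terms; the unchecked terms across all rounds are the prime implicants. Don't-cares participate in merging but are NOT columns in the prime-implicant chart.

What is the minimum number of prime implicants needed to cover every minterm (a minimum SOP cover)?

4

Round 0: 0000✓ 0010✓ 0011✓ 0100✓ 0101✓ 0110✓ 1000✓ 1001✓ 1010✓ 1011✓ 1100✓ 1101✓
Round 1: -000✓ -010✓ -011✓ -100✓ -101✓ 0-00✓ 0-10✓ 00-0✓ 001-✓ 01-0✓ 010-✓ 1-00✓ 1-01✓ 10-0✓ 10-1✓ 100-✓ 101-✓ 110-✓
Round 2: --00 -0-0 -01- -10- 0--0 1-0- 10--
PIs = {--00, -0-0, -01-, -10-, 0--0, 1-0-, 10--}
Coverage chart:
  m0: --00,-0-0,0--0
  m2: -0-0,-01-,0--0
  m3: -01- ←essential
  m4: --00,-10-,0--0
  m5: -10- ←essential
  m6: 0--0 ←essential
  m8: --00,-0-0,1-0-,10--
  m9: 1-0-,10--
  m10: -0-0,-01-,10--
  m11: -01-,10--
  m12: --00,-10-,1-0-
  m13: -10-,1-0-
Essential: -01-, -10-, 0--0
Petrick residual → 1-0-
Min cover (4 terms): b'c + bc' + a'd' + ac'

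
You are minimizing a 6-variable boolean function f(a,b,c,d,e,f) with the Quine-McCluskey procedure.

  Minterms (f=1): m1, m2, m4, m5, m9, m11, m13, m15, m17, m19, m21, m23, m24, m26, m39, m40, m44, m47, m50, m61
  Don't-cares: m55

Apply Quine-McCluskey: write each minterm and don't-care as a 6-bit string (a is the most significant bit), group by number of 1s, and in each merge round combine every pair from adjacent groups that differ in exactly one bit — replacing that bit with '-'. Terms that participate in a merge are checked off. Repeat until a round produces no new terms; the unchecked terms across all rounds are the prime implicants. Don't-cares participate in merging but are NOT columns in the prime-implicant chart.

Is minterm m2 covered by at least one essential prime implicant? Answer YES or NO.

Round 0: 000001✓ 000010 000100✓ 000101✓ 001001✓ 001011✓ 001101✓ 001111✓ 010001✓ 010011✓ 010101✓ 010111✓ 011000✓ 011010✓ 100111✓ 101000✓ 101100✓ 101111✓ 110010 110111✓ 111101
Round 1: -01111 -10111 0-0001✓ 0-0101✓ 00-001✓ 00-101✓ 000-01✓ 00010- 001-01✓ 001-11✓ 0010-1✓ 0011-1✓ 010-01✓ 010-11✓ 0100-1✓ 0101-1✓ 0110-0 1-0111 10-111 101-00
Round 2: 0-0-01 00--01 001--1 010--1
PIs = {-01111, -10111, 0-0-01, 00--01, 000010, 00010-, 001--1, 010--1, 0110-0, 1-0111, 10-111, 101-00, 110010, 111101}
Coverage chart:
  m1: 0-0-01,00--01
  m2: 000010 ←essential
  m4: 00010- ←essential
  m5: 0-0-01,00--01,00010-
  m9: 00--01,001--1
  m11: 001--1 ←essential
  m13: 00--01,001--1
  m15: -01111,001--1
  m17: 0-0-01,010--1
  m19: 010--1 ←essential
  m21: 0-0-01,010--1
  m23: -10111,010--1
  m24: 0110-0 ←essential
  m26: 0110-0 ←essential
  m39: 1-0111,10-111
  m40: 101-00 ←essential
  m44: 101-00 ←essential
  m47: -01111,10-111
  m50: 110010 ←essential
  m61: 111101 ←essential
Essential: 000010, 00010-, 001--1, 010--1, 0110-0, 101-00, 110010, 111101

YES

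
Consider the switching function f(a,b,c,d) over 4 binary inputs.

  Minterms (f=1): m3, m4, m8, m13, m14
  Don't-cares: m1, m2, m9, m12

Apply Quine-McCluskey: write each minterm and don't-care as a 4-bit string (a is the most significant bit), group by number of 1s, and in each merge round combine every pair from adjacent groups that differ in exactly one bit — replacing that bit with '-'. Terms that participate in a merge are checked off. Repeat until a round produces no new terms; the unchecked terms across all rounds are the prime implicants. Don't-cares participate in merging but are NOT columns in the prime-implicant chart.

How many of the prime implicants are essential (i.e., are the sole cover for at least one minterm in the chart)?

3

[col 0] 0001*, 0010*, 0011*, 0100*, 1000*, 1001*, 1100*, 1101*, 1110*
[col 1] -001, -100, 00-1, 001-, 1-00*, 1-01*, 100-*, 11-0, 110-*
[col 2] 1-0-
Prime implicants: -001, -100, 00-1, 001-, 1-0-, 11-0
PI chart (minterm → PIs covering it):
  3 | 00-1,001-
  4 | -100  (sole → essential)
  8 | 1-0-  (sole → essential)
  13 | 1-0-  (sole → essential)
  14 | 11-0  (sole → essential)
Essential prime implicants: -100, 1-0-, 11-0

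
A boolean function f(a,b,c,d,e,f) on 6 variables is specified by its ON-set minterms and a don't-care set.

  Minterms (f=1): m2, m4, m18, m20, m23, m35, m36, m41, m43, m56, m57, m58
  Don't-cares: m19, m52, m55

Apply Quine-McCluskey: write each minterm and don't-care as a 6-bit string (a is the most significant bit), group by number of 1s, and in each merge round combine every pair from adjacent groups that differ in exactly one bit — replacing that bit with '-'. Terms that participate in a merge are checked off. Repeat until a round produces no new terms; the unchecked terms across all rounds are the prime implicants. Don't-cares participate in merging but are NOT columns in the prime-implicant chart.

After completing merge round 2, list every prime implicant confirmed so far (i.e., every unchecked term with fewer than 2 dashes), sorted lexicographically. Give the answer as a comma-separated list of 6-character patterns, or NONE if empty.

-10111, 0-0010, 010-11, 01001-, 1-1001, 10-011, 1010-1, 1110-0, 11100-

size-2^0 implicants → 000010(✓)  000100(✓)  010010(✓)  010011(✓)  010100(✓)  010111(✓)  100011(✓)  100100(✓)  101001(✓)  101011(✓)  110100(✓)  110111(✓)  111000(✓)  111001(✓)  111010(✓)
size-2^1 implicants → -00100(✓)  -10100(✓)  -10111  0-0010  0-0100(✓)  010-11  01001-  1-0100(✓)  1-1001  10-011  1010-1  1110-0  11100-
size-2^2 implicants → --0100
Unchecked terms (primes): --0100, -10111, 0-0010, 010-11, 01001-, 1-1001, 10-011, 1010-1, 1110-0, 11100-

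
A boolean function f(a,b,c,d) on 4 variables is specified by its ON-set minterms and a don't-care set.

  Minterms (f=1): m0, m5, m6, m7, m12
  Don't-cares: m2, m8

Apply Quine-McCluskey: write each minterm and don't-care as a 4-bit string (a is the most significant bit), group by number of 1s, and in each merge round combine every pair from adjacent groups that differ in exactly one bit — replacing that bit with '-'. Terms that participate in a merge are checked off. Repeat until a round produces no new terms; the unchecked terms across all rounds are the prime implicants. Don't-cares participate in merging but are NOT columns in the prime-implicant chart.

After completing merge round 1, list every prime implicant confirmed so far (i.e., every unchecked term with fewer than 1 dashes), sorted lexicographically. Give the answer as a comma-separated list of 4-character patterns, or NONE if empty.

size-2^0 implicants → 0000(✓)  0010(✓)  0101(✓)  0110(✓)  0111(✓)  1000(✓)  1100(✓)
size-2^1 implicants → -000  0-10  00-0  01-1  011-  1-00
Unchecked terms (primes): -000, 0-10, 00-0, 01-1, 011-, 1-00

NONE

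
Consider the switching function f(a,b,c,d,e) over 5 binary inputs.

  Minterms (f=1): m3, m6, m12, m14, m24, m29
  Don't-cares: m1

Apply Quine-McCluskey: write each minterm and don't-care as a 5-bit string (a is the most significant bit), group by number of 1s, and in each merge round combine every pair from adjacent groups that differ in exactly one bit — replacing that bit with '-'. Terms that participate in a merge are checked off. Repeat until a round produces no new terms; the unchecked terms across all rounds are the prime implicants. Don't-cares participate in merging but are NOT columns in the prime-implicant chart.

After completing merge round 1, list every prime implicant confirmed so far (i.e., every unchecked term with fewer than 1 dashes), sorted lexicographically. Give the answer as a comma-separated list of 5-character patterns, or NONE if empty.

11000, 11101

[col 0] 00001*, 00011*, 00110*, 01100*, 01110*, 11000, 11101
[col 1] 0-110, 000-1, 011-0
Prime implicants: 0-110, 000-1, 011-0, 11000, 11101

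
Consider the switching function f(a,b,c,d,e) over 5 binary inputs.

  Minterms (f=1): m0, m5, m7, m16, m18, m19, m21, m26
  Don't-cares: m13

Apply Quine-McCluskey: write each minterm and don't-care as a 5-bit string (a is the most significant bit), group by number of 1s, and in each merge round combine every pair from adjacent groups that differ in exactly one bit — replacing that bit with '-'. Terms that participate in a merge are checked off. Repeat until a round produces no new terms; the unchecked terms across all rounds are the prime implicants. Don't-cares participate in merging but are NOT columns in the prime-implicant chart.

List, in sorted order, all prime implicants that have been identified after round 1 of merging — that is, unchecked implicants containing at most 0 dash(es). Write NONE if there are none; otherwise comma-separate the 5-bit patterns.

NONE

Round 0: 00000✓ 00101✓ 00111✓ 01101✓ 10000✓ 10010✓ 10011✓ 10101✓ 11010✓
Round 1: -0000 -0101 0-101 001-1 1-010 100-0 1001-
PIs = {-0000, -0101, 0-101, 001-1, 1-010, 100-0, 1001-}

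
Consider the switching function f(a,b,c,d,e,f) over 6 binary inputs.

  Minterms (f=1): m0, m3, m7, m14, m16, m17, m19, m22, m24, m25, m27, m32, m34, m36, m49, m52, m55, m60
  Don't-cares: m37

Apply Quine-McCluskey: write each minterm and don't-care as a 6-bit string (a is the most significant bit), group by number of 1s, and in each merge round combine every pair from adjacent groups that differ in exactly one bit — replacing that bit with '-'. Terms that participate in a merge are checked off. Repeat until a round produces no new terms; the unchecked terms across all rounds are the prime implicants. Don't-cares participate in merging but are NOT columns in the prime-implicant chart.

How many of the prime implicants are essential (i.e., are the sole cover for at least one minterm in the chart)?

[col 0] 000000*, 000011*, 000111*, 001110, 010000*, 010001*, 010011*, 010110, 011000*, 011001*, 011011*, 100000*, 100010*, 100100*, 100101*, 110001*, 110100*, 110111, 111100*
[col 1] -00000, -10001, 0-0000, 0-0011, 000-11, 01-000*, 01-001*, 01-011*, 0100-1*, 01000-*, 0110-1*, 01100-*, 1-0100, 100-00, 1000-0, 10010-, 11-100
[col 2] 01-0-1, 01-00-
Prime implicants: -00000, -10001, 0-0000, 0-0011, 000-11, 001110, 01-0-1, 01-00-, 010110, 1-0100, 100-00, 1000-0, 10010-, 11-100, 110111
PI chart (minterm → PIs covering it):
  0 | -00000,0-0000
  3 | 0-0011,000-11
  7 | 000-11  (sole → essential)
  14 | 001110  (sole → essential)
  16 | 0-0000,01-00-
  17 | -10001,01-0-1,01-00-
  19 | 0-0011,01-0-1
  22 | 010110  (sole → essential)
  24 | 01-00-  (sole → essential)
  25 | 01-0-1,01-00-
  27 | 01-0-1  (sole → essential)
  32 | -00000,100-00,1000-0
  34 | 1000-0  (sole → essential)
  36 | 1-0100,100-00,10010-
  49 | -10001  (sole → essential)
  52 | 1-0100,11-100
  55 | 110111  (sole → essential)
  60 | 11-100  (sole → essential)
Essential prime implicants: -10001, 000-11, 001110, 01-0-1, 01-00-, 010110, 1000-0, 11-100, 110111

9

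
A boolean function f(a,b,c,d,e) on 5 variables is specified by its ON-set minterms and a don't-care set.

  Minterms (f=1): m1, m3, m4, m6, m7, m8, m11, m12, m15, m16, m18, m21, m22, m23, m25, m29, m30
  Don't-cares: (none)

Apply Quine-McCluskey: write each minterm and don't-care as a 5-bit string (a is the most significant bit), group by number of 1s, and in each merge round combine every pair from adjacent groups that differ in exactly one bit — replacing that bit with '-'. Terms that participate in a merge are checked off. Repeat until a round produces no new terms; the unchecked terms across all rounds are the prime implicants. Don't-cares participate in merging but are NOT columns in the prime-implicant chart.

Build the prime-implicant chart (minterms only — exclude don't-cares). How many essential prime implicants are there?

6

Round 0: 00001✓ 00011✓ 00100✓ 00110✓ 00111✓ 01000✓ 01011✓ 01100✓ 01111✓ 10000✓ 10010✓ 10101✓ 10110✓ 10111✓ 11001✓ 11101✓ 11110✓
Round 1: -0110✓ -0111✓ 0-011✓ 0-100 0-111✓ 00-11✓ 000-1 001-0 0011-✓ 01-00 01-11✓ 1-101 1-110 10-10 100-0 101-1 1011-✓ 11-01
Round 2: -011- 0--11
PIs = {-011-, 0--11, 0-100, 000-1, 001-0, 01-00, 1-101, 1-110, 10-10, 100-0, 101-1, 11-01}
Coverage chart:
  m1: 000-1 ←essential
  m3: 0--11,000-1
  m4: 0-100,001-0
  m6: -011-,001-0
  m7: -011-,0--11
  m8: 01-00 ←essential
  m11: 0--11 ←essential
  m12: 0-100,01-00
  m15: 0--11 ←essential
  m16: 100-0 ←essential
  m18: 10-10,100-0
  m21: 1-101,101-1
  m22: -011-,1-110,10-10
  m23: -011-,101-1
  m25: 11-01 ←essential
  m29: 1-101,11-01
  m30: 1-110 ←essential
Essential: 0--11, 000-1, 01-00, 1-110, 100-0, 11-01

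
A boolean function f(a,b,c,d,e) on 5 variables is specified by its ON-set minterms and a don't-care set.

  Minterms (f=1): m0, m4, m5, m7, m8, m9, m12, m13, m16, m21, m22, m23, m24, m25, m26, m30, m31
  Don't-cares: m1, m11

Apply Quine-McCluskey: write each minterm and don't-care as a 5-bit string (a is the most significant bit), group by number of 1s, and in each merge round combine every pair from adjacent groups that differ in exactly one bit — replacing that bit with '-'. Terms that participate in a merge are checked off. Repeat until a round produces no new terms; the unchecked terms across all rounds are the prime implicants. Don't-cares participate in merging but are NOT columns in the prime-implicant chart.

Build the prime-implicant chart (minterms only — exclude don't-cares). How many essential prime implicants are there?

5

size-2^0 implicants → 00000(✓)  00001(✓)  00100(✓)  00101(✓)  00111(✓)  01000(✓)  01001(✓)  01011(✓)  01100(✓)  01101(✓)  10000(✓)  10101(✓)  10110(✓)  10111(✓)  11000(✓)  11001(✓)  11010(✓)  11110(✓)  11111(✓)
size-2^1 implicants → -0000(✓)  -0101(✓)  -0111(✓)  -1000(✓)  -1001(✓)  0-000(✓)  0-001(✓)  0-100(✓)  0-101(✓)  00-00(✓)  00-01(✓)  0000-(✓)  001-1(✓)  0010-(✓)  01-00(✓)  01-01(✓)  010-1  0100-(✓)  0110-(✓)  1-000(✓)  1-110(✓)  1-111(✓)  101-1(✓)  1011-(✓)  11-10  110-0  1100-(✓)  1111-(✓)
size-2^2 implicants → --000  -01-1  -100-  0--00(✓)  0--01(✓)  0-00-(✓)  0-10-(✓)  00-0-(✓)  01-0-(✓)  1-11-
size-2^3 implicants → 0--0-
Unchecked terms (primes): --000, -01-1, -100-, 0--0-, 010-1, 1-11-, 11-10, 110-0
Minterm coverage:
  m0 ⊆ --000,0--0-
  m4 ⊆ 0--0- [E]
  m5 ⊆ -01-1,0--0-
  m7 ⊆ -01-1 [E]
  m8 ⊆ --000,-100-,0--0-
  m9 ⊆ -100-,0--0-,010-1
  m12 ⊆ 0--0- [E]
  m13 ⊆ 0--0- [E]
  m16 ⊆ --000 [E]
  m21 ⊆ -01-1 [E]
  m22 ⊆ 1-11- [E]
  m23 ⊆ -01-1,1-11-
  m24 ⊆ --000,-100-,110-0
  m25 ⊆ -100- [E]
  m26 ⊆ 11-10,110-0
  m30 ⊆ 1-11-,11-10
  m31 ⊆ 1-11- [E]
E = {--000, -01-1, -100-, 0--0-, 1-11-}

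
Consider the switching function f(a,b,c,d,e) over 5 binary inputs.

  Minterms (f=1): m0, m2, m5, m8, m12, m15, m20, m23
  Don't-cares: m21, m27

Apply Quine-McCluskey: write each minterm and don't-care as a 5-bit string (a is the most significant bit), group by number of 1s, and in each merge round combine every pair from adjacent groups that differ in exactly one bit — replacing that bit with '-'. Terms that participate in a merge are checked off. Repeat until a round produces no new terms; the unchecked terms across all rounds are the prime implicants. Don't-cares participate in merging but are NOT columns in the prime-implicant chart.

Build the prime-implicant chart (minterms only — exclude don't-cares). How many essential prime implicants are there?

Round 0: 00000✓ 00010✓ 00101✓ 01000✓ 01100✓ 01111 10100✓ 10101✓ 10111✓ 11011
Round 1: -0101 0-000 000-0 01-00 101-1 1010-
PIs = {-0101, 0-000, 000-0, 01-00, 01111, 101-1, 1010-, 11011}
Coverage chart:
  m0: 0-000,000-0
  m2: 000-0 ←essential
  m5: -0101 ←essential
  m8: 0-000,01-00
  m12: 01-00 ←essential
  m15: 01111 ←essential
  m20: 1010- ←essential
  m23: 101-1 ←essential
Essential: -0101, 000-0, 01-00, 01111, 101-1, 1010-

6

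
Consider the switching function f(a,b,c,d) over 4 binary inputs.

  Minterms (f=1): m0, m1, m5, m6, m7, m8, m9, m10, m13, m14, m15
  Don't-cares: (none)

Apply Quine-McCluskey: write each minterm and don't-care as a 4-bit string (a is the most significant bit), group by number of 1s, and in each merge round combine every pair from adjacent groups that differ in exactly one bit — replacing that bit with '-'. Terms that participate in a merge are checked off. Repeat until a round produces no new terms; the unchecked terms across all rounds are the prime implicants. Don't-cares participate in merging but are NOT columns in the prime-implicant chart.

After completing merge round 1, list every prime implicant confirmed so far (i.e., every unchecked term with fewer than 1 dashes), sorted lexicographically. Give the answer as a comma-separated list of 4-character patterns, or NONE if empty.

NONE

Round 0: 0000✓ 0001✓ 0101✓ 0110✓ 0111✓ 1000✓ 1001✓ 1010✓ 1101✓ 1110✓ 1111✓
Round 1: -000✓ -001✓ -101✓ -110✓ -111✓ 0-01✓ 000-✓ 01-1✓ 011-✓ 1-01✓ 1-10 10-0 100-✓ 11-1✓ 111-✓
Round 2: --01 -00- -1-1 -11-
PIs = {--01, -00-, -1-1, -11-, 1-10, 10-0}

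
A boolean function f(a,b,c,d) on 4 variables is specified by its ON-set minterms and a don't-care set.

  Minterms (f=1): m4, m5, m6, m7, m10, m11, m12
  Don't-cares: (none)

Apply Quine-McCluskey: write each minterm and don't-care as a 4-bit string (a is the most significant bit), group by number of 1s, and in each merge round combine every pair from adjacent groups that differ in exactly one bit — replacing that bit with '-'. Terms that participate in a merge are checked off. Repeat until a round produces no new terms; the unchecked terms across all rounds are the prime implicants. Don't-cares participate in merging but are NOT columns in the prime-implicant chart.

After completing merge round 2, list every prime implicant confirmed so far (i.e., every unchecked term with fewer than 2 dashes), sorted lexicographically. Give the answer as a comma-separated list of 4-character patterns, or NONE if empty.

Round 0: 0100✓ 0101✓ 0110✓ 0111✓ 1010✓ 1011✓ 1100✓
Round 1: -100 01-0✓ 01-1✓ 010-✓ 011-✓ 101-
Round 2: 01--
PIs = {-100, 01--, 101-}

-100, 101-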